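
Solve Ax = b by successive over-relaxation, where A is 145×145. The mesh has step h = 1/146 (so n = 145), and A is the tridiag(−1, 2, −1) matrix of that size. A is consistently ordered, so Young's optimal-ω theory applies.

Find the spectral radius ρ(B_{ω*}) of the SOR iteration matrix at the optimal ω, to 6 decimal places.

ρ_SOR = 0.957874

With n=145, ρ(Jacobi) = cos(π/146) = 0.999769.
√(1 − cos²(π/146)) = sin(π/146) ≈ 0.0215161.
[ω*] 2 ÷ (1 + 0.0215161) = 2 ÷ 1.0215161 = 1.957874.
At ω = 1.957874 every |λ(B_ω)| = ω−1, so ρ_SOR = 0.957874.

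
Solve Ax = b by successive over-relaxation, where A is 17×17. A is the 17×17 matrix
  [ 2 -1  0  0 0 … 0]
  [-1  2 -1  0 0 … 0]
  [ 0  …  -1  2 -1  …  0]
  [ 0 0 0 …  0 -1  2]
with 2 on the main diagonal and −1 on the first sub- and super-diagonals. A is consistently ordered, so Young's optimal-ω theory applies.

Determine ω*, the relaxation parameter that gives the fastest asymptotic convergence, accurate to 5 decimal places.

ω* = 1.70409

spectrum of D⁻¹(L+U) = {cos(kπ/18) : 1≤k≤17}; ρ_J = cos(π/18) = 0.98481.
√(1 − cos²(π/18)) = sin(π/18) ≈ 0.173648.
ω* = 2/(1 + 0.173648) = 2/1.173648 = 1.70409.
At ω = 1.70409 every |λ(B_ω)| = ω−1, so ρ_SOR = 0.70409.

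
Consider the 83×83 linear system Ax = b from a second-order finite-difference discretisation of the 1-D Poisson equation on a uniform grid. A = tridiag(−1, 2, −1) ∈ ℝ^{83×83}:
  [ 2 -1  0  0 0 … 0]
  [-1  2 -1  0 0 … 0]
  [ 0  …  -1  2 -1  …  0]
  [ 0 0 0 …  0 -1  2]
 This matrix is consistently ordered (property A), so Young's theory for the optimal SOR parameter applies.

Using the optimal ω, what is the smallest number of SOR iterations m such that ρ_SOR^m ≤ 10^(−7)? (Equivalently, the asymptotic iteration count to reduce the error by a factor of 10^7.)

With n=83, ρ(Jacobi) = cos(π/84) = 0.9993007.
root = sin(π/84) = 0.0373912  (since 1−cos² = sin²).
ω* = 2/(1+0.0373912) = 1.9279130
ρ_SOR = ω* − 1 = 1.9279130 − 1 = 0.9279130.
m ≥ 7·ln10 / (−ln 0.9279130) = 215.433; smallest integer m = 216.

m = 216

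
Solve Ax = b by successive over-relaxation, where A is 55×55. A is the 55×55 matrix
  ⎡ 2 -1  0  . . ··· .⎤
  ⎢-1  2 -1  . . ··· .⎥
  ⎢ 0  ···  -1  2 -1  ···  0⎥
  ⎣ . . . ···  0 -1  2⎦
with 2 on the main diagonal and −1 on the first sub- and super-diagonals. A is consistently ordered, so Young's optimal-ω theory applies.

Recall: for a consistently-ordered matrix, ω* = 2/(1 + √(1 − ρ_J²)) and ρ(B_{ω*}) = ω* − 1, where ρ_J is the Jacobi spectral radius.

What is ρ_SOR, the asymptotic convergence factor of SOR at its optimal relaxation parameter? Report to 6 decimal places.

ρ_SOR = 0.893813

B_J for the 55×55 system has eigenvalues cos(kπ/56); ρ_J = cos(π/56) = 0.998427.
root = sin(π/56) = 0.0560704  (since 1−cos² = sin²).
Young: ω* = 2/(1+√(1−ρ_J²)) = 2/(1+0.0560704) = 2/1.0560704 = 1.893813.
Hence ρ(B_{ω*}) = 1.893813 − 1 = 0.893813.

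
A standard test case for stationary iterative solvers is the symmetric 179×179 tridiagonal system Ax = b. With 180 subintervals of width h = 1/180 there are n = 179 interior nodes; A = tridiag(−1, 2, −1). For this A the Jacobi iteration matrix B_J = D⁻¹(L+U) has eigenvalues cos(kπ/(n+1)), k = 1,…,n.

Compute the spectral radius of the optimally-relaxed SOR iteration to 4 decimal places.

ρ_SOR = 0.9657

With n=179, ρ(Jacobi) = cos(π/180) = 0.9998.
root = sin(π/180) = 0.01745  (since 1−cos² = sin²).
ω* = 2/(1+0.01745) = 1.9657
Hence ρ(B_{ω*}) = 1.9657 − 1 = 0.9657.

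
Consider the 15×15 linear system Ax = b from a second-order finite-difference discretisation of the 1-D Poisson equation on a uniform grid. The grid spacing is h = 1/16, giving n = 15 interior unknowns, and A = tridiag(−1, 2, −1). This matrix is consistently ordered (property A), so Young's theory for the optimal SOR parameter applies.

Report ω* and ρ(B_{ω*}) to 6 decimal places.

ω* = 1.673514, ρ_SOR = 0.673514

n=15: λ(B_J) = 1 − λ(A)/2 = cos(kπ/16); k=1 gives ρ_J = 0.980785.
root = sin(π/16) = 0.1950903  (since 1−cos² = sin²).
So ω* = 2/1.1950903 = 1.673514 (Young).
At ω = 1.673514 every |λ(B_ω)| = ω−1, so ρ_SOR = 0.673514.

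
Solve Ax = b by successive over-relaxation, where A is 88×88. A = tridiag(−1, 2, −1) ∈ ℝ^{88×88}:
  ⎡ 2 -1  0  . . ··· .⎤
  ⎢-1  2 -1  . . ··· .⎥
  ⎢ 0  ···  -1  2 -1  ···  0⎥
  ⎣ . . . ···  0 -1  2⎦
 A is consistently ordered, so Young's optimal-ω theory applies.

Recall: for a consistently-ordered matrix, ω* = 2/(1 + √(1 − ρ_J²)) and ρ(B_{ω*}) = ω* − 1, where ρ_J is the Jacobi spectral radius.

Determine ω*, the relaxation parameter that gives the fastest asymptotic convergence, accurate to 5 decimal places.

ω* = 1.93182

spectrum of D⁻¹(L+U) = {cos(kπ/89) : 1≤k≤88}; ρ_J = cos(π/89) = 0.99938.
1 − cos²(π/89) = sin²(π/89) ⇒ √(1−ρ_J²) = sin(π/89) = 0.035291.
[ω*] 2 ÷ (1 + 0.035291) = 2 ÷ 1.035291 = 1.93182.
ρ_SOR = ω* − 1 ≈ 0.93182.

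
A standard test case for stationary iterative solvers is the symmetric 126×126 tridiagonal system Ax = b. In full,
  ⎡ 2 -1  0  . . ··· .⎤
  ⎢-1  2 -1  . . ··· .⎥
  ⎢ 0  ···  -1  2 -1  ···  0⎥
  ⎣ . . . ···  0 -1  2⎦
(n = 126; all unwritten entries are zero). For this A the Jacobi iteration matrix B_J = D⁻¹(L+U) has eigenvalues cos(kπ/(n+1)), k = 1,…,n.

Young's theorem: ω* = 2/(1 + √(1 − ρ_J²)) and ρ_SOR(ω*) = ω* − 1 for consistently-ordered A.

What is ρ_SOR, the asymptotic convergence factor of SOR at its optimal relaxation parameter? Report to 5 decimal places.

ρ_SOR = 0.95173

With n=126, ρ(Jacobi) = cos(π/127) = 0.99969.
root = sin(π/127) = 0.024734  (since 1−cos² = sin²).
Then 2/(1+√(1−ρ_J²)) = 2/(1+0.024734); ω* = 2/1.024734 = 1.95173.
ρ_SOR = ω* − 1 ≈ 0.95173.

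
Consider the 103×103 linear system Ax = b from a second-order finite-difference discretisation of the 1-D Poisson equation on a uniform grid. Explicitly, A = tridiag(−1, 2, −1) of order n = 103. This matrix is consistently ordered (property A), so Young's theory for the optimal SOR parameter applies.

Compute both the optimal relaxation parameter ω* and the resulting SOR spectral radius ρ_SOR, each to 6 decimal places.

ω* = 1.941365, ρ_SOR = 0.941365

spectrum of D⁻¹(L+U) = {cos(kπ/104) : 1≤k≤103}; ρ_J = cos(π/104) = 0.999544.
√(1−ρ_J²) simplifies to sin(π/104) = 0.0302030.
ω* = 2/(1+0.0302030) = 1.941365
ρ(B_{ω*}) = ω*−1 = 0.941365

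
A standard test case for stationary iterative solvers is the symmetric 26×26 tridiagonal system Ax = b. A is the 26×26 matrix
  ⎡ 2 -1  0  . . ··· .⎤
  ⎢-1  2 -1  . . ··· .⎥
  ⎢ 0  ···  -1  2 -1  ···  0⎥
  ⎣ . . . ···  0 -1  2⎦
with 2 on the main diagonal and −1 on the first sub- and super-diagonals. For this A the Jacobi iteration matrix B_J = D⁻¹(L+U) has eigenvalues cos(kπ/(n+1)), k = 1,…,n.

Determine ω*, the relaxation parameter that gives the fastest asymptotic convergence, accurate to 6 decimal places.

ω* = 1.791966

With n=26, ρ(Jacobi) = cos(π/27) = 0.993238.
root = sin(π/27) = 0.1160929  (since 1−cos² = sin²).
[ω*] 2 ÷ (1 + 0.1160929) = 2 ÷ 1.1160929 = 1.791966.
Hence ρ(B_{ω*}) = 1.791966 − 1 = 0.791966.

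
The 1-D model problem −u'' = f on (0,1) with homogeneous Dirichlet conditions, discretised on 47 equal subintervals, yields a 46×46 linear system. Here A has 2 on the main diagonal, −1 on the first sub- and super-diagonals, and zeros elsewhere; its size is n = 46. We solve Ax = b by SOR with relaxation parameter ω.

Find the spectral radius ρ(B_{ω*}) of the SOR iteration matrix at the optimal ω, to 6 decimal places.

ρ_SOR = 0.874779

n=46: λ(B_J) = 1 − λ(A)/2 = cos(kπ/47); k=1 gives ρ_J = 0.997767.
√(1−ρ_J²) = |sin(π/47)| = 0.0667926
ω* = 2/(1 + 0.0667926) = 2/1.0667926 = 1.874779.
ρ_SOR = ω* − 1 = 1.874779 − 1 = 0.874779.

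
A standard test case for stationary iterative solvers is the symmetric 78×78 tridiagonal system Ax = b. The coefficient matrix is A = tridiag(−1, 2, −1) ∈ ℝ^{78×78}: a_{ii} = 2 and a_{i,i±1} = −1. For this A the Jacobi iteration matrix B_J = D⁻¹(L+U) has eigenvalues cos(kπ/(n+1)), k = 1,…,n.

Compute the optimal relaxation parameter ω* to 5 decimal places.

ω* = 1.92353

spectrum of D⁻¹(L+U) = {cos(kπ/79) : 1≤k≤78}; ρ_J = cos(π/79) = 0.99921.
√(1 − cos²(π/79)) = sin(π/79) ≈ 0.039757.
ω* = 2/(1+0.039757) = 1.92353
and ρ(B_{ω*}) = 1.92353 − 1 = 0.92353.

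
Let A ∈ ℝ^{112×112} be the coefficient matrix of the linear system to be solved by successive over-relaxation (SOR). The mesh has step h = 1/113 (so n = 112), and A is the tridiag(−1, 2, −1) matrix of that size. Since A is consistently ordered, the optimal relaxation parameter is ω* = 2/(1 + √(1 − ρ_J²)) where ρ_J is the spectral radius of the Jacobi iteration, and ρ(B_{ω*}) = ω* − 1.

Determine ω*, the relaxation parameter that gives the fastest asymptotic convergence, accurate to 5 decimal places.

With n=112, ρ(Jacobi) = cos(π/113) = 0.99961.
√(1−ρ_J²) simplifies to sin(π/113) = 0.027798.
Then 2/(1+√(1−ρ_J²)) = 2/(1+0.027798); ω* = 2/1.027798 = 1.94591.
ρ(B_{ω*}) = ω*−1 = 0.94591

ω* = 1.94591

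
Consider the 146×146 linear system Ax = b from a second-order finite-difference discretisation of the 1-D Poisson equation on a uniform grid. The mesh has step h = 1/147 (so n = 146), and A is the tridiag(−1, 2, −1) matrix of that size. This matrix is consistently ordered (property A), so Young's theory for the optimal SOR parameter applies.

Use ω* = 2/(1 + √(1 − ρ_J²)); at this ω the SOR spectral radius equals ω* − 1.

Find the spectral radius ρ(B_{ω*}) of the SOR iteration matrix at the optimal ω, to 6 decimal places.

ρ_SOR = 0.958155

[ρ_J] n=146: ρ(B_J) = cos(π/(n+1)) = cos(π/147) = 0.999772.
√(1 − cos²(π/147)) = sin(π/147) ≈ 0.0213698.
[ω*] 2 ÷ (1 + 0.0213698) = 2 ÷ 1.0213698 = 1.958155.
[ρ_SOR] ω* − 1 = 0.958155.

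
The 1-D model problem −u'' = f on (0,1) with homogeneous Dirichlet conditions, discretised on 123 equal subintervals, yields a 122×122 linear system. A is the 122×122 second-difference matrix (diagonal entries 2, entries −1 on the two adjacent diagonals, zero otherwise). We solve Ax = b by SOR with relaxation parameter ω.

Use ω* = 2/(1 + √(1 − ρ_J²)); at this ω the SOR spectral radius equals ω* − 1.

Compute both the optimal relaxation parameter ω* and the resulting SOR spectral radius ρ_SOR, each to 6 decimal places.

ω* = 1.950195, ρ_SOR = 0.950195

ρ_J = max_k |cos(kπ/123)| = cos(π/123) = 0.999674
√(1−ρ_J²) = |sin(π/123)| = 0.0255386
ω* = 2/(1+0.0255386) = 1.950195
At ω = 1.950195 every |λ(B_ω)| = ω−1, so ρ_SOR = 0.950195.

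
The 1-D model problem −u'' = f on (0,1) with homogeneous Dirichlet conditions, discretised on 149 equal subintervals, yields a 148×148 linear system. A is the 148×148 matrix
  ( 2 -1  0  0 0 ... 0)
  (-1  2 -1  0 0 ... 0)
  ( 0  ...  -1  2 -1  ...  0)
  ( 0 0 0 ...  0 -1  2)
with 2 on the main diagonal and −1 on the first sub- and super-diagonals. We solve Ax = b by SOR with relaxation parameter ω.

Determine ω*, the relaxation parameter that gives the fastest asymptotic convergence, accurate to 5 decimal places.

ω* = 1.95870

n=148: λ(B_J) = 1 − λ(A)/2 = cos(kπ/149); k=1 gives ρ_J = 0.99978.
√(1−ρ_J²) = |sin(π/149)| = 0.021083
ω* = 2 / (1 + 0.021083) = 2 / 1.021083 ≈ 1.95870.
[ρ_SOR] ω* − 1 = 0.95870.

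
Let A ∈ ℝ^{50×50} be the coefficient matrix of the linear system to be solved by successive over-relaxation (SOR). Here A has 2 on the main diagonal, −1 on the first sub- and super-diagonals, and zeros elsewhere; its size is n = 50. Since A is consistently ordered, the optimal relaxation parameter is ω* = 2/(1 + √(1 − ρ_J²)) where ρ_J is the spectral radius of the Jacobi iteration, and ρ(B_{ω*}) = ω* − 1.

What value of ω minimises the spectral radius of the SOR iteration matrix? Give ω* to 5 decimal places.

ω* = 1.88402

n=50: λ(B_J) = 1 − λ(A)/2 = cos(kπ/51); k=1 gives ρ_J = 0.99810.
√(1−ρ_J²) simplifies to sin(π/51) = 0.061561.
ω* = 2/(1+0.061561) = 1.88402
ρ_SOR = ω* − 1 ≈ 0.88402.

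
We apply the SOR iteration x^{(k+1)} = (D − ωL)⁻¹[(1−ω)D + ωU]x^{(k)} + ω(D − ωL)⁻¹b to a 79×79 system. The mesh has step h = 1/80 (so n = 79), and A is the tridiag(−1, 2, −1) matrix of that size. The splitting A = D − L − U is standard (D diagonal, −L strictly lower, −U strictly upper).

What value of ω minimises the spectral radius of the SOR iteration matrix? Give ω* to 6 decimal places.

½·tridiag(1,0,1) at n=79: λ_k = cos(kπ/80); max |λ| at k=1 ⇒ ρ_J = cos(π/80) ≈ 0.999229.
root = sin(π/80) = 0.0392598  (since 1−cos² = sin²).
So ω* = 2/1.0392598 = 1.924447 (Young).
and ρ(B_{ω*}) = 1.924447 − 1 = 0.924447.

ω* = 1.924447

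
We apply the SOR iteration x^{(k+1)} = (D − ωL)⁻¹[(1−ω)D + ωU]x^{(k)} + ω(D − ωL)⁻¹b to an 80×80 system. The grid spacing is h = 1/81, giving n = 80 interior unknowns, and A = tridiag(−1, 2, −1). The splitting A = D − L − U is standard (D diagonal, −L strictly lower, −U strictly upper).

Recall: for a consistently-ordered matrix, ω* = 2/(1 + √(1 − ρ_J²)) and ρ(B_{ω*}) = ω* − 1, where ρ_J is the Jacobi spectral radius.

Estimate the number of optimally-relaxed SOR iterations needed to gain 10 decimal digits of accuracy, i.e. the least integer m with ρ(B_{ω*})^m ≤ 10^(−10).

[ρ_J] n=80: ρ(B_J) = cos(π/(n+1)) = cos(π/81) = 0.9992480.
√(1−ρ_J²) = |sin(π/81)| = 0.0387754
Then 2/(1+√(1−ρ_J²)) = 2/(1+0.0387754); ω* = 2/1.0387754 = 1.9253440.
ρ_SOR = ω* − 1 ≈ 0.9253440.
(0.9253440)^m ≤ 10^{−10}  ⇒  m·ln(0.9253440) ≤ −10·ln10  ⇒  m ≥ 296.765  ⇒  m = 297

m = 297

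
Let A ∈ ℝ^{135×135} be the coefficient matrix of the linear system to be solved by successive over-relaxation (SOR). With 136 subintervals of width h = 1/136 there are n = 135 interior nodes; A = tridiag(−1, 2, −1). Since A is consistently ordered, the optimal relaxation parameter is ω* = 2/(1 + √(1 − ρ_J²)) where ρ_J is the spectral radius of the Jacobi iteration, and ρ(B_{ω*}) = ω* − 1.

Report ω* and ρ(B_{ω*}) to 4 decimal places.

n=135: λ(B_J) = 1 − λ(A)/2 = cos(kπ/136); k=1 gives ρ_J = 0.9997.
√(1−ρ_J²) = |sin(π/136)| = 0.02310
ω* = 2/(1 + 0.02310) = 2/1.02310 = 1.9548.
and ρ(B_{ω*}) = 1.9548 − 1 = 0.9548.

ω* = 1.9548, ρ_SOR = 0.9548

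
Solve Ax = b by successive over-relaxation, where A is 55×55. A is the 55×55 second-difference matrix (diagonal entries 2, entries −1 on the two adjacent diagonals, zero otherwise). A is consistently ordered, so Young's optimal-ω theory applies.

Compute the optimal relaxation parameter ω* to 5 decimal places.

ω* = 1.89381

ρ_J = max_k |cos(kπ/56)| = cos(π/56) = 0.99843
√(1−ρ_J²) simplifies to sin(π/56) = 0.056070.
ω* = 2/(1+0.056070) = 1.89381
ρ_SOR = ω* − 1 ≈ 0.89381.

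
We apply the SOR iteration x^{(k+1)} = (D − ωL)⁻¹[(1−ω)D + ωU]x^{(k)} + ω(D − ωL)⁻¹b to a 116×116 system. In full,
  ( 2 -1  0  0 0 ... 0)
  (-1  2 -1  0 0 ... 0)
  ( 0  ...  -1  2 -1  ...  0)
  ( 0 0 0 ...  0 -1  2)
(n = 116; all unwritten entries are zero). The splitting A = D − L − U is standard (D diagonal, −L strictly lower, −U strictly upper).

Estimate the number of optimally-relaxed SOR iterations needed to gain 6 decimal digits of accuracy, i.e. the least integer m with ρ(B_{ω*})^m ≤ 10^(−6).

m = 258

[ρ_J] n=116: ρ(B_J) = cos(π/(n+1)) = cos(π/117) = 0.9996395.
√(1 − cos²(π/117)) = sin(π/117) ≈ 0.0268480.
So ω* = 2/1.0268480 = 1.9477079 (Young).
Hence ρ(B_{ω*}) = 1.9477079 − 1 = 0.9477079.
ρ_SOR^m ≤ 10^(−6) ⇔ m ≥ 6·ln10/(−ln 0.9477079) = 13.8155/0.0537089 = 257.229; m = ⌈257.229⌉ = 258.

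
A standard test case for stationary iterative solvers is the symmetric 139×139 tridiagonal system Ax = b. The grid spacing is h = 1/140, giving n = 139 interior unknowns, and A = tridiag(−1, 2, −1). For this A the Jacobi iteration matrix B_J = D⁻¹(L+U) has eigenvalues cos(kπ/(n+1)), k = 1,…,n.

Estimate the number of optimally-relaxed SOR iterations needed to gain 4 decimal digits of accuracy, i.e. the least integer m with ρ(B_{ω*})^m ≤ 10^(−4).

½·tridiag(1,0,1) at n=139: λ_k = cos(kπ/140); max |λ| at k=1 ⇒ ρ_J = cos(π/140) ≈ 0.9997482.
√(1−ρ_J²) simplifies to sin(π/140) = 0.0224381.
[ω*] 2 ÷ (1 + 0.0224381) = 2 ÷ 1.0224381 = 1.9561086.
Hence ρ(B_{ω*}) = 1.9561086 − 1 = 0.9561086.
m ≥ 4·ln10 / (−ln 0.9561086) = 205.204; smallest integer m = 206.

m = 206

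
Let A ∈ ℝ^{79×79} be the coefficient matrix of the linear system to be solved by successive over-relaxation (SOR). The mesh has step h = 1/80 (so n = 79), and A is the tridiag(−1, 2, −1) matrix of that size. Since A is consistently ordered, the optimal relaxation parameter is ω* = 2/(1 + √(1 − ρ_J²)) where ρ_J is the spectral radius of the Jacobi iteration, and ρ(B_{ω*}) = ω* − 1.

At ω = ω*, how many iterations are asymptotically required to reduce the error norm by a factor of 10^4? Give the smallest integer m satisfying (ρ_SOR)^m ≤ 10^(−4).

m = 118

ρ_J = max_k |cos(kπ/80)| = cos(π/80) = 0.9992290
root = sin(π/80) = 0.0392598  (since 1−cos² = sin²).
ω* = 2/(1+0.0392598) = 1.9244466
ρ(B_{ω*}) = ω*−1 = 0.9244466
m ≥ 4·ln10 / (−ln 0.9244466) = 117.240; smallest integer m = 118.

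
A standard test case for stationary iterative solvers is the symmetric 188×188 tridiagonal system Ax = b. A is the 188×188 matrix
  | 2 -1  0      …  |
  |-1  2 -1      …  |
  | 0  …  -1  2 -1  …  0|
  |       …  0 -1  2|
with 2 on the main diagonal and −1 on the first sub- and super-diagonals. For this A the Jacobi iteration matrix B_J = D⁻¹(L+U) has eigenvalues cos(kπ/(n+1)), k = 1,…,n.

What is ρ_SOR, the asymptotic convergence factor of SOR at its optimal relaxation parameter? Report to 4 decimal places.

n=188: λ(B_J) = 1 − λ(A)/2 = cos(kπ/189); k=1 gives ρ_J = 0.9999.
√(1−ρ_J²) simplifies to sin(π/189) = 0.01662.
Young: ω* = 2/(1+√(1−ρ_J²)) = 2/(1+0.01662) = 2/1.01662 = 1.9673.
ρ(B_{ω*}) = ω*−1 = 0.9673

ρ_SOR = 0.9673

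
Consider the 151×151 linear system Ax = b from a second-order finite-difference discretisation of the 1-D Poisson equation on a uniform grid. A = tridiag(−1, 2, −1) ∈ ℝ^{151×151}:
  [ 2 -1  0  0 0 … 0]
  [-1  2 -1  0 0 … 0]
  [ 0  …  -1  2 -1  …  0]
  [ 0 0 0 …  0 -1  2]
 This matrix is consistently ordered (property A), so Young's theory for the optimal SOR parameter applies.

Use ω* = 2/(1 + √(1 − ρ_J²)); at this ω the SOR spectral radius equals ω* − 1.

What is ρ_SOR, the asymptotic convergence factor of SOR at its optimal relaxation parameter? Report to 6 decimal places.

ρ_SOR = 0.959503

[ρ_J] n=151: ρ(B_J) = cos(π/(n+1)) = cos(π/152) = 0.999786.
root = sin(π/152) = 0.0206669  (since 1−cos² = sin²).
[ω*] 2 ÷ (1 + 0.0206669) = 2 ÷ 1.0206669 = 1.959503.
[ρ_SOR] ω* − 1 = 0.959503.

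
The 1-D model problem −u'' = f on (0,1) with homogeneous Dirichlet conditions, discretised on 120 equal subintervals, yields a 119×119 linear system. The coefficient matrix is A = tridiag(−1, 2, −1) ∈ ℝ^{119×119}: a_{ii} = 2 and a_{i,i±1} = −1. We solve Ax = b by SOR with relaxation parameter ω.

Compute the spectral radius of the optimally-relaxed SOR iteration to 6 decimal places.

spectrum of D⁻¹(L+U) = {cos(kπ/120) : 1≤k≤119}; ρ_J = cos(π/120) = 0.999657.
√(1 − cos²(π/120)) = sin(π/120) ≈ 0.0261769.
[ω*] 2 ÷ (1 + 0.0261769) = 2 ÷ 1.0261769 = 1.948982.
At ω = 1.948982 every |λ(B_ω)| = ω−1, so ρ_SOR = 0.948982.

ρ_SOR = 0.948982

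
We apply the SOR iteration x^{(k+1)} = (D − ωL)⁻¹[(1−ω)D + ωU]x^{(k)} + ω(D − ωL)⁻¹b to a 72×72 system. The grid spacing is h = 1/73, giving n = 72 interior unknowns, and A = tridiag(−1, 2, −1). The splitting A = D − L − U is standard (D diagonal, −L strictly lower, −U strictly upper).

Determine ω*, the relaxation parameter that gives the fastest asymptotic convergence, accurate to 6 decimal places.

spectrum of D⁻¹(L+U) = {cos(kπ/73) : 1≤k≤72}; ρ_J = cos(π/73) = 0.999074.
root = sin(π/73) = 0.0430222  (since 1−cos² = sin²).
ω* = 2/(1 + 0.0430222) = 2/1.0430222 = 1.917505.
and ρ(B_{ω*}) = 1.917505 − 1 = 0.917505.

ω* = 1.917505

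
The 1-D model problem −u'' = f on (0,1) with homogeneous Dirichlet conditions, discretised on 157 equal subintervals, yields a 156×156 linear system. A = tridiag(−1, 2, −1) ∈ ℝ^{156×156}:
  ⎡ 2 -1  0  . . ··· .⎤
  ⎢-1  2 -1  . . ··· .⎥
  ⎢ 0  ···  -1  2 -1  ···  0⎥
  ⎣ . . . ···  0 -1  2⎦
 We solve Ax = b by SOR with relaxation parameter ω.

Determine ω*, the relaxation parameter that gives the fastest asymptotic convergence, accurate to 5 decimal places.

ω* = 1.96077

n=156: λ(B_J) = 1 − λ(A)/2 = cos(kπ/157); k=1 gives ρ_J = 0.99980.
1 − cos²(π/157) = sin²(π/157) ⇒ √(1−ρ_J²) = sin(π/157) = 0.020009.
Young: ω* = 2/(1+√(1−ρ_J²)) = 2/(1+0.020009) = 2/1.020009 = 1.96077.
At ω = 1.96077 every |λ(B_ω)| = ω−1, so ρ_SOR = 0.96077.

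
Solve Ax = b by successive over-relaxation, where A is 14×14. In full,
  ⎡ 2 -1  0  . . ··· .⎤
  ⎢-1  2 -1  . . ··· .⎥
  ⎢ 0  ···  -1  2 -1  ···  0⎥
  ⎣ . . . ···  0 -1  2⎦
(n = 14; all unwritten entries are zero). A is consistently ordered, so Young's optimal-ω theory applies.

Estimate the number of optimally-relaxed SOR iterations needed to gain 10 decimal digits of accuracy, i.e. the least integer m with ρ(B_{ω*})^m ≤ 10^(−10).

spectrum of D⁻¹(L+U) = {cos(kπ/15) : 1≤k≤14}; ρ_J = cos(π/15) = 0.9781476.
√(1−ρ_J²) simplifies to sin(π/15) = 0.2079117.
Then 2/(1+√(1−ρ_J²)) = 2/(1+0.2079117); ω* = 2/1.2079117 = 1.6557502.
Hence ρ(B_{ω*}) = 1.6557502 − 1 = 0.6557502.
m ≥ 10·ln10 / (−ln 0.6557502) = 54.567; smallest integer m = 55.

m = 55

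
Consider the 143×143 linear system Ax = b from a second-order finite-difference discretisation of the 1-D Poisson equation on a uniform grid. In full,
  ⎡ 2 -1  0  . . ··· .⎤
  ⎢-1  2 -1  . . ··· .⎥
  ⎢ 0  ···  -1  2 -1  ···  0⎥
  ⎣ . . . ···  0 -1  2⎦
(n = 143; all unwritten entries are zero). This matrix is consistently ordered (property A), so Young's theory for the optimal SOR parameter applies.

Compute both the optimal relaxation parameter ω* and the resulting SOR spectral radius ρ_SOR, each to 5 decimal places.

With n=143, ρ(Jacobi) = cos(π/144) = 0.99976.
√(1 − cos²(π/144)) = sin(π/144) ≈ 0.021815.
[ω*] 2 ÷ (1 + 0.021815) = 2 ÷ 1.021815 = 1.95730.
At ω = 1.95730 every |λ(B_ω)| = ω−1, so ρ_SOR = 0.95730.

ω* = 1.95730, ρ_SOR = 0.95730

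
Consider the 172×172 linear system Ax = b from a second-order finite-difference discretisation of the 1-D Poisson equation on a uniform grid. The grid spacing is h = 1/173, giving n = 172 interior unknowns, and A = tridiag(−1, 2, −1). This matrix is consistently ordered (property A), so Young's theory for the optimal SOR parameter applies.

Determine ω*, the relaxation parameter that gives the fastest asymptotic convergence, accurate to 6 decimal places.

½·tridiag(1,0,1) at n=172: λ_k = cos(kπ/173); max |λ| at k=1 ⇒ ρ_J = cos(π/173) ≈ 0.999835.
1 − cos²(π/173) = sin²(π/173) ⇒ √(1−ρ_J²) = sin(π/173) = 0.0181585.
ω* = 2/(1 + 0.0181585) = 2/1.0181585 = 1.964331.
ρ(B_{ω*}) = ω*−1 = 0.964331

ω* = 1.964331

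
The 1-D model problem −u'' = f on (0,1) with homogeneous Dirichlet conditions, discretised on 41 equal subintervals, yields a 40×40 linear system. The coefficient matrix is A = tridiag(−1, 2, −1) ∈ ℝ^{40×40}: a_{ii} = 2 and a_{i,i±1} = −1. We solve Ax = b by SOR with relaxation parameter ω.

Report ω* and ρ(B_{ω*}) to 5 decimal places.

ω* = 1.85779, ρ_SOR = 0.85779

B_J for the 40×40 system has eigenvalues cos(kπ/41); ρ_J = cos(π/41) = 0.99707.
root = sin(π/41) = 0.076549  (since 1−cos² = sin²).
ω* = 2/(1+0.076549) = 1.85779
At ω = 1.85779 every |λ(B_ω)| = ω−1, so ρ_SOR = 0.85779.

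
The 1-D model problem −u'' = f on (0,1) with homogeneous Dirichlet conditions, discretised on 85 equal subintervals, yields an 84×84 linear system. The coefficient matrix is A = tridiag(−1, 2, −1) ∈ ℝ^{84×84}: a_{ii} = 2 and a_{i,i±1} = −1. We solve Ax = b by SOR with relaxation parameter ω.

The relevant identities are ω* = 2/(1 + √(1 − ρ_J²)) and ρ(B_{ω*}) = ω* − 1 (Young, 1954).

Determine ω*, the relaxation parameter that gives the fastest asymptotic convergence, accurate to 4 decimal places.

ω* = 1.9287

[ρ_J] n=84: ρ(B_J) = cos(π/(n+1)) = cos(π/85) = 0.9993.
root = sin(π/85) = 0.03695  (since 1−cos² = sin²).
Then 2/(1+√(1−ρ_J²)) = 2/(1+0.03695); ω* = 2/1.03695 = 1.9287.
[ρ_SOR] ω* − 1 = 0.9287.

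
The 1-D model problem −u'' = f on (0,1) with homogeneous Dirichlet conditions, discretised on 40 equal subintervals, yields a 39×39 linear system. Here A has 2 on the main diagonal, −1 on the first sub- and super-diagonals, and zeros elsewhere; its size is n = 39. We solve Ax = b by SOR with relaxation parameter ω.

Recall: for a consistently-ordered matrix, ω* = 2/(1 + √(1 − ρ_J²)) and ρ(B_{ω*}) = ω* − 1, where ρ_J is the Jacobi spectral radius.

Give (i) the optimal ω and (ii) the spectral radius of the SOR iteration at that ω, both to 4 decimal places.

ω* = 1.8545, ρ_SOR = 0.8545

ρ_J = max_k |cos(kπ/40)| = cos(π/40) = 0.9969
√(1−ρ_J²) simplifies to sin(π/40) = 0.07846.
ω* = 2/(1 + 0.07846) = 2/1.07846 = 1.8545.
ρ_SOR = ω* − 1 ≈ 0.8545.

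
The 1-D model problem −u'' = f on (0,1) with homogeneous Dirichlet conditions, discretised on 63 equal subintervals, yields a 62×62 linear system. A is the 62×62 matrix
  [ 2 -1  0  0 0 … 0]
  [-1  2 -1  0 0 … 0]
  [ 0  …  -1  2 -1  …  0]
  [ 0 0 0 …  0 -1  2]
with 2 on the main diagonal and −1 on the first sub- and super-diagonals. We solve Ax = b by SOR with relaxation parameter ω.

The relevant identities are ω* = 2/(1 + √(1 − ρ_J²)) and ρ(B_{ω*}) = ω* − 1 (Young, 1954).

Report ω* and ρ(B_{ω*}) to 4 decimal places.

ω* = 1.9050, ρ_SOR = 0.9050

With n=62, ρ(Jacobi) = cos(π/63) = 0.9988.
root = sin(π/63) = 0.04985  (since 1−cos² = sin²).
So ω* = 2/1.04985 = 1.9050 (Young).
ρ(B_{ω*}) = ω*−1 = 0.9050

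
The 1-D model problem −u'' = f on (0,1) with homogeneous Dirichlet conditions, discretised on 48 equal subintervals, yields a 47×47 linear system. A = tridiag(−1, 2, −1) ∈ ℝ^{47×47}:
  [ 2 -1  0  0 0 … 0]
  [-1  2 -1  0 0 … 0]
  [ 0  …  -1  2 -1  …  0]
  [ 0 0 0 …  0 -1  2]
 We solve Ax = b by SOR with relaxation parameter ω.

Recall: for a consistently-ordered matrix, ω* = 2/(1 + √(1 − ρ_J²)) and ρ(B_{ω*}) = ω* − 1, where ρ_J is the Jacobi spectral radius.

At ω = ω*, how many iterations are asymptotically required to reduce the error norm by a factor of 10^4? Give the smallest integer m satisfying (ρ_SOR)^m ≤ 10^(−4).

m = 71

With n=47, ρ(Jacobi) = cos(π/48) = 0.9978589.
√(1−ρ_J²) simplifies to sin(π/48) = 0.0654031.
ω* = 2/(1+0.0654031) = 1.8772237
[ρ_SOR] ω* − 1 = 0.8772237.
(0.8772237)^m ≤ 10^{−4}  ⇒  m·ln(0.8772237) ≤ −4·ln10  ⇒  m ≥ 70.312  ⇒  m = 71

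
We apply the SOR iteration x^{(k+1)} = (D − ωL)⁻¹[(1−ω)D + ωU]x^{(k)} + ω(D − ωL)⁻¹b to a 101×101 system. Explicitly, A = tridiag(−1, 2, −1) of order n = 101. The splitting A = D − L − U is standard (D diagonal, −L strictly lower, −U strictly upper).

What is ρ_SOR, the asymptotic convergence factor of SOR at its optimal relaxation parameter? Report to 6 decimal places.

ρ_SOR = 0.940250

spectrum of D⁻¹(L+U) = {cos(kπ/102) : 1≤k≤101}; ρ_J = cos(π/102) = 0.999526.
√(1−ρ_J²) = |sin(π/102)| = 0.0307951
So ω* = 2/1.0307951 = 1.940250 (Young).
ρ(B_{ω*}) = ω*−1 = 0.940250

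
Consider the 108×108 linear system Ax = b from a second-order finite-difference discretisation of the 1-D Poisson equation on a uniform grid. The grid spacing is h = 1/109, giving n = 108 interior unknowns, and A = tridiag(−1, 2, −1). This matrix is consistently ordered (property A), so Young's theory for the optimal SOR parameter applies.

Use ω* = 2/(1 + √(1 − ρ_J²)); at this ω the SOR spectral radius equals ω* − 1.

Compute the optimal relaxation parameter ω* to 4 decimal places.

ω* = 1.9440

n=108: λ(B_J) = 1 − λ(A)/2 = cos(kπ/109); k=1 gives ρ_J = 0.9996.
1 − cos²(π/109) = sin²(π/109) ⇒ √(1−ρ_J²) = sin(π/109) = 0.02882.
ω* = 2/(1 + 0.02882) = 2/1.02882 = 1.9440.
ρ_SOR = ω* − 1 = 1.9440 − 1 = 0.9440.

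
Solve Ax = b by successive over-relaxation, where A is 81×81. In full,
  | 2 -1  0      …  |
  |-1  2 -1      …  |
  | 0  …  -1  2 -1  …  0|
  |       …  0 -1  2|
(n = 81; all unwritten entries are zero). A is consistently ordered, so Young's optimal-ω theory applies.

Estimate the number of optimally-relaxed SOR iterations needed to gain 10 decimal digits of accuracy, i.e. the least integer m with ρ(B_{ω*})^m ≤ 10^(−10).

½·tridiag(1,0,1) at n=81: λ_k = cos(kπ/82); max |λ| at k=1 ⇒ ρ_J = cos(π/82) ≈ 0.9992662.
root = sin(π/82) = 0.0383027  (since 1−cos² = sin²).
So ω* = 2/1.0383027 = 1.9262206 (Young).
ρ_SOR = ω* − 1 = 1.9262206 − 1 = 0.9262206.
Need (0.9262206)^m ≤ 10^(−10): m ≥ 10·ln10/|ln 0.9262206| = 23.0259/0.0766428 = 300.431 ⇒ m = 301.

m = 301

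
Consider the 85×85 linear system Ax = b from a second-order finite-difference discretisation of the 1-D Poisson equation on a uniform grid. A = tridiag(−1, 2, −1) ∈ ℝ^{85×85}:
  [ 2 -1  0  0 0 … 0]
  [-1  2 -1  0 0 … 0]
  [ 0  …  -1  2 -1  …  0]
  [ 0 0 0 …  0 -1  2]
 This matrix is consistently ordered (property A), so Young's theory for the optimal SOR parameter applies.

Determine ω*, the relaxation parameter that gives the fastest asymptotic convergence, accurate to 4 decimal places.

spectrum of D⁻¹(L+U) = {cos(kπ/86) : 1≤k≤85}; ρ_J = cos(π/86) = 0.9993.
root = sin(π/86) = 0.03652  (since 1−cos² = sin²).
ω* = 2 / (1 + 0.03652) = 2 / 1.03652 ≈ 1.9295.
and ρ(B_{ω*}) = 1.9295 − 1 = 0.9295.

ω* = 1.9295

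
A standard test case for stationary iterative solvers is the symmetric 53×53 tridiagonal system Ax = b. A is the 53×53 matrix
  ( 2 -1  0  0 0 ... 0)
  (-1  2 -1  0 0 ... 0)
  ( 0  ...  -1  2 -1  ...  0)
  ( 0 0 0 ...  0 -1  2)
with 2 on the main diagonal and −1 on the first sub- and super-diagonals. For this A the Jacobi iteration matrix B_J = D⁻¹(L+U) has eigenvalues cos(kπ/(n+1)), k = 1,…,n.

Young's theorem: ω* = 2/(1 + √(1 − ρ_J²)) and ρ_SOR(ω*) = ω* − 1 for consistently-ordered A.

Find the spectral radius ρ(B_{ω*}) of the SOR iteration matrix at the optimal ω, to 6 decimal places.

ρ_J = max_k |cos(kπ/54)| = cos(π/54) = 0.998308
√(1−ρ_J²) = |sin(π/54)| = 0.0581448
Young: ω* = 2/(1+√(1−ρ_J²)) = 2/(1+0.0581448) = 2/1.0581448 = 1.890100.
and ρ(B_{ω*}) = 1.890100 − 1 = 0.890100.

ρ_SOR = 0.890100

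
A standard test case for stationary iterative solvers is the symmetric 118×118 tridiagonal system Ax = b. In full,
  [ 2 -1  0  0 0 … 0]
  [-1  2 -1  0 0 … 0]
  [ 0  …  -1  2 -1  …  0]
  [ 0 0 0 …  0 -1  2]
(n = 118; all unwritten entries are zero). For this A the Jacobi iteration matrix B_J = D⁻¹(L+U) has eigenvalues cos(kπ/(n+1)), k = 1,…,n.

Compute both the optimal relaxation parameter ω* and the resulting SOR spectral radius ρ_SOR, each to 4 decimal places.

n=118: λ(B_J) = 1 − λ(A)/2 = cos(kπ/119); k=1 gives ρ_J = 0.9997.
√(1 − cos²(π/119)) = sin(π/119) ≈ 0.02640.
Young: ω* = 2/(1+√(1−ρ_J²)) = 2/(1+0.02640) = 2/1.02640 = 1.9486.
and ρ(B_{ω*}) = 1.9486 − 1 = 0.9486.

ω* = 1.9486, ρ_SOR = 0.9486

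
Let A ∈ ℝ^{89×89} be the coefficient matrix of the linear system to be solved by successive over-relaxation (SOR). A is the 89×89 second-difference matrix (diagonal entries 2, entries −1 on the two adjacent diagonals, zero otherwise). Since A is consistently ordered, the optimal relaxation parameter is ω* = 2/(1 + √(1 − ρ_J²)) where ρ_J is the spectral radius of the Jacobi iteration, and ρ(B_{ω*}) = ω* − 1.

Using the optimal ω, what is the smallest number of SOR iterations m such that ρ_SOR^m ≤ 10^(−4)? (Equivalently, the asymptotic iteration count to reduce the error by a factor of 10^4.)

n=89: λ(B_J) = 1 − λ(A)/2 = cos(kπ/90); k=1 gives ρ_J = 0.9993908.
√(1 − cos²(π/90)) = sin(π/90) ≈ 0.0348995.
Young: ω* = 2/(1+√(1−ρ_J²)) = 2/(1+0.0348995) = 2/1.0348995 = 1.9325548.
At ω = 1.9325548 every |λ(B_ω)| = ω−1, so ρ_SOR = 0.9325548.
m ≥ 4·ln10 / (−ln 0.9325548) = 131.902; smallest integer m = 132.

m = 132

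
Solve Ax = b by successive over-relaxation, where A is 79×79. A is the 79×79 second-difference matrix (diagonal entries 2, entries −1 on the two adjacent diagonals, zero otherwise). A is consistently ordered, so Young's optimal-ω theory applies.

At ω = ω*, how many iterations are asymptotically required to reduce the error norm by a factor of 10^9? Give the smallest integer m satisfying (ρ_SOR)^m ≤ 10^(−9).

m = 264

½·tridiag(1,0,1) at n=79: λ_k = cos(kπ/80); max |λ| at k=1 ⇒ ρ_J = cos(π/80) ≈ 0.9992290.
√(1 − cos²(π/80)) = sin(π/80) ≈ 0.0392598.
So ω* = 2/1.0392598 = 1.9244466 (Young).
and ρ(B_{ω*}) = 1.9244466 − 1 = 0.9244466.
m ≥ 9·ln10 / (−ln 0.9244466) = 263.789; smallest integer m = 264.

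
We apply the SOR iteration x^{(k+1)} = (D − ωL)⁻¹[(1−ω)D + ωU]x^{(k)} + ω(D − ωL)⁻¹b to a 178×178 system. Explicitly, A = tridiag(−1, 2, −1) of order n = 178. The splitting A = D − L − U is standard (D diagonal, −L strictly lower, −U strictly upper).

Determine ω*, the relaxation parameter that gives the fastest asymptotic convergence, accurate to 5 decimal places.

ω* = 1.96551

With n=178, ρ(Jacobi) = cos(π/179) = 0.99985.
root = sin(π/179) = 0.017550  (since 1−cos² = sin²).
ω* = 2/(1+0.017550) = 1.96551
Hence ρ(B_{ω*}) = 1.96551 − 1 = 0.96551.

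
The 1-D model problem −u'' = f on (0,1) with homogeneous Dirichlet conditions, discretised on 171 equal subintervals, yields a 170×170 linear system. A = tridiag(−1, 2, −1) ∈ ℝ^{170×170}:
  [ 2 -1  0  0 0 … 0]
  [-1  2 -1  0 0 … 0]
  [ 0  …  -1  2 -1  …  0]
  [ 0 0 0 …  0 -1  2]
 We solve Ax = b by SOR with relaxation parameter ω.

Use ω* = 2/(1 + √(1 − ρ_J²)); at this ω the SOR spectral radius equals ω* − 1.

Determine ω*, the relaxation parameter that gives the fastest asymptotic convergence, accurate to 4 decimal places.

ω* = 1.9639

B_J for the 170×170 system has eigenvalues cos(kπ/171); ρ_J = cos(π/171) = 0.9998.
√(1−ρ_J²) simplifies to sin(π/171) = 0.01837.
ω* = 2/(1 + 0.01837) = 2/1.01837 = 1.9639.
Hence ρ(B_{ω*}) = 1.9639 − 1 = 0.9639.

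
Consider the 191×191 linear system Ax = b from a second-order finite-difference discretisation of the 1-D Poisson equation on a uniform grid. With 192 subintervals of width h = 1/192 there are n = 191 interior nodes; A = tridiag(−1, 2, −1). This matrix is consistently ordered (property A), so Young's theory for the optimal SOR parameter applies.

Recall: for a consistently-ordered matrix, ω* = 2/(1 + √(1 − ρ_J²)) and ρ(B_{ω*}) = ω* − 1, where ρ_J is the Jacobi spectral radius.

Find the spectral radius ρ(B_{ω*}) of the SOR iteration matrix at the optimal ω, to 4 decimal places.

spectrum of D⁻¹(L+U) = {cos(kπ/192) : 1≤k≤191}; ρ_J = cos(π/192) = 0.9999.
√(1 − cos²(π/192)) = sin(π/192) ≈ 0.01636.
[ω*] 2 ÷ (1 + 0.01636) = 2 ÷ 1.01636 = 1.9678.
and ρ(B_{ω*}) = 1.9678 − 1 = 0.9678.

ρ_SOR = 0.9678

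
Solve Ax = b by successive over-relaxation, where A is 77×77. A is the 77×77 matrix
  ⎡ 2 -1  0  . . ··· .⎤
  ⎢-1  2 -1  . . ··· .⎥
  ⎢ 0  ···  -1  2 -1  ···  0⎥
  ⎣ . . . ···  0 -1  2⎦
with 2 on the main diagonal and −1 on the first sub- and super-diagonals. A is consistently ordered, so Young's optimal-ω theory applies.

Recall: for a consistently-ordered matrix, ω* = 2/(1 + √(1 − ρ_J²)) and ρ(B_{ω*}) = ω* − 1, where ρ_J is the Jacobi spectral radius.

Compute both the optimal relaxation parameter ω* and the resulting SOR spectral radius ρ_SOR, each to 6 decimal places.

ω* = 1.922585, ρ_SOR = 0.922585

½·tridiag(1,0,1) at n=77: λ_k = cos(kπ/78); max |λ| at k=1 ⇒ ρ_J = cos(π/78) ≈ 0.999189.
√(1 − cos²(π/78)) = sin(π/78) ≈ 0.0402659.
ω* = 2/(1 + 0.0402659) = 2/1.0402659 = 1.922585.
ρ(B_{ω*}) = ω*−1 = 0.922585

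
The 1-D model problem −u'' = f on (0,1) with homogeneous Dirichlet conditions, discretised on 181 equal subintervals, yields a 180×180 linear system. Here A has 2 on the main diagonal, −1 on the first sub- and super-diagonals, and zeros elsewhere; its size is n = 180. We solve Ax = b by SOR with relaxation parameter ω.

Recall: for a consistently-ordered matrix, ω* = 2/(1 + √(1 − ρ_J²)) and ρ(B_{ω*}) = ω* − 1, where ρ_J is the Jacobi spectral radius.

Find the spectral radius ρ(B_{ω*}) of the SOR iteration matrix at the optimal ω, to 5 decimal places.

n=180: λ(B_J) = 1 − λ(A)/2 = cos(kπ/181); k=1 gives ρ_J = 0.99985.
√(1 − cos²(π/181)) = sin(π/181) ≈ 0.017356.
[ω*] 2 ÷ (1 + 0.017356) = 2 ÷ 1.017356 = 1.96588.
[ρ_SOR] ω* − 1 = 0.96588.

ρ_SOR = 0.96588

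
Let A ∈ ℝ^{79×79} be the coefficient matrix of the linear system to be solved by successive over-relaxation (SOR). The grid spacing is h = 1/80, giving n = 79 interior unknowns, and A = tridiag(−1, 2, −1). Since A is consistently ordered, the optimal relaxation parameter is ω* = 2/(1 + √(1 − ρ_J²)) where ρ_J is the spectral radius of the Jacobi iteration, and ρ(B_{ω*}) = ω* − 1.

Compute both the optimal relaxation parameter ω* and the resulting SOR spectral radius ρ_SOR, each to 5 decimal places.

ω* = 1.92445, ρ_SOR = 0.92445

With n=79, ρ(Jacobi) = cos(π/80) = 0.99923.
1 − cos²(π/80) = sin²(π/80) ⇒ √(1−ρ_J²) = sin(π/80) = 0.039260.
ω* = 2 / (1 + 0.039260) = 2 / 1.039260 ≈ 1.92445.
Hence ρ(B_{ω*}) = 1.92445 − 1 = 0.92445.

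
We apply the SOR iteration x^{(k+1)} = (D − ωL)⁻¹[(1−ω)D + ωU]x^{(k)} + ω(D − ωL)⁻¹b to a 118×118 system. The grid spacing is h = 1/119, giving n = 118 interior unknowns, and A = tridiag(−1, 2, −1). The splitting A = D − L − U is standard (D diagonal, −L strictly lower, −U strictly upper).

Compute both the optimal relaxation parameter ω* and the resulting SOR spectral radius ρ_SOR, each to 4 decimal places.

ρ_J = max_k |cos(kπ/119)| = cos(π/119) = 0.9997
1 − cos²(π/119) = sin²(π/119) ⇒ √(1−ρ_J²) = sin(π/119) = 0.02640.
Then 2/(1+√(1−ρ_J²)) = 2/(1+0.02640); ω* = 2/1.02640 = 1.9486.
and ρ(B_{ω*}) = 1.9486 − 1 = 0.9486.

ω* = 1.9486, ρ_SOR = 0.9486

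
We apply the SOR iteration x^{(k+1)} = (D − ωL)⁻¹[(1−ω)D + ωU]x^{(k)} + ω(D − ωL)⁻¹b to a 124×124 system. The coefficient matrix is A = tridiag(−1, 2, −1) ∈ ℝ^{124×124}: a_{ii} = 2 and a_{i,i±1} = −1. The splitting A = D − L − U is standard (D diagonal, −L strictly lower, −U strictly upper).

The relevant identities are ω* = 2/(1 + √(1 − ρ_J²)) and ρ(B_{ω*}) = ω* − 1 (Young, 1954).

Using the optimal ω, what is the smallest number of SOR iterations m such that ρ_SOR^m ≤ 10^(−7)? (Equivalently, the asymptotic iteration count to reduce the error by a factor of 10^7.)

m = 321

[ρ_J] n=124: ρ(B_J) = cos(π/(n+1)) = cos(π/125) = 0.9996842.
√(1−ρ_J²) simplifies to sin(π/125) = 0.0251301.
So ω* = 2/1.0251301 = 1.9509719 (Young).
Hence ρ(B_{ω*}) = 1.9509719 − 1 = 0.9509719.
7·ln10 = 16.1181; −ln(0.9509719) = 0.0502708; m = ⌈16.1181/0.0502708⌉ = ⌈320.625⌉ = 321.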